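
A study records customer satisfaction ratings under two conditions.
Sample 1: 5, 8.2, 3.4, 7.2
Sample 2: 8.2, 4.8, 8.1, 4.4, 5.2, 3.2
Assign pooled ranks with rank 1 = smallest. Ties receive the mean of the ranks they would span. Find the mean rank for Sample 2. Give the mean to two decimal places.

5.25

Sorted (ascending): 3.2, 3.4, 4.4, 4.8, 5, 5.2, 7.2, 8.1, 8.2, 8.2
The 2 values of 8.2 occupy positions 9–10 → average rank (9+10)/2 = 9.5.
Sample 2 values → pooled ranks: 8.2→9.5, 4.8→4, 8.1→8, 4.4→3, 5.2→6, 3.2→1
Mean rank = (9.5 + 4 + 8 + 3 + 6 + 1) / 6 = 5.25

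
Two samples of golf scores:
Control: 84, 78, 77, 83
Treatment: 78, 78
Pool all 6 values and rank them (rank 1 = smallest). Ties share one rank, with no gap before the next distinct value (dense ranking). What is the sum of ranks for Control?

10

Sorted (ascending): 77, 78, 78, 78, 83, 84
The 3 values of 78 share dense rank 2.
Remaining distinct values take the next consecutive integers.
Control values → pooled ranks: 84→4, 78→2, 77→1, 83→3
Rank sum = 4 + 2 + 1 + 3 = 10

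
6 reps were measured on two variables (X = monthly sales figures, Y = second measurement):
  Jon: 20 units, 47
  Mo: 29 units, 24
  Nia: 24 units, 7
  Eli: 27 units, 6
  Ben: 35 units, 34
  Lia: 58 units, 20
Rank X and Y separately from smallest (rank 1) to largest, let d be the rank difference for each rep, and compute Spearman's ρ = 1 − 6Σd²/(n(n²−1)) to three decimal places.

-0.086

Ranks of variable 1: 1, 4, 2, 3, 5, 6
Ranks of variable 2: 6, 4, 2, 1, 5, 3
d = r₁ − r₂: -5, 0, 0, 2, 0, 3
d²: 25, 0, 0, 4, 0, 9; Σd² = 38
ρ = 1 − 6·38/(6·35) = 1 − 228/210 = -0.086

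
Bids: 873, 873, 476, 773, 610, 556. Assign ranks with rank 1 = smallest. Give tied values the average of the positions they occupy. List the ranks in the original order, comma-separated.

Sorted (ascending): 476, 556, 610, 773, 873, 873
The 2 values of 873 occupy positions 5–6 → average rank (5+6)/2 = 5.5.

5.5, 5.5, 1, 4, 3, 2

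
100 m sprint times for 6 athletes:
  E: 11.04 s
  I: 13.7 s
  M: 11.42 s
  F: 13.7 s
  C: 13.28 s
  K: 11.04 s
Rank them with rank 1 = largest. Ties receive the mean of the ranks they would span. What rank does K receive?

Sorted (descending): 13.7, 13.7, 13.28, 11.42, 11.04, 11.04
The 2 values of 13.7 occupy positions 1–2 → average rank (1+2)/2 = 1.5.
The 2 values of 11.04 occupy positions 5–6 → average rank (5+6)/2 = 5.5.
K has value 11.04 s → rank 5.5.

5.5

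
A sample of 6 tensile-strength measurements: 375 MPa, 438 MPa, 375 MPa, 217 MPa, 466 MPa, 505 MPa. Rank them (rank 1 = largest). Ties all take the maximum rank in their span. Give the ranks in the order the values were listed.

Sorted (descending): 505, 466, 438, 375, 375, 217
The 2 values of 375 occupy positions 4–5 → each gets rank 5.

5, 3, 5, 6, 2, 1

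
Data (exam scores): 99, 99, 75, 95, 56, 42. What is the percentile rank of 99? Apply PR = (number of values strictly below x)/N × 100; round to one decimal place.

N = 6.
Strictly below 99: 4. Equal to 99: 2.
PR = 4/6 × 100 = 66.7

66.7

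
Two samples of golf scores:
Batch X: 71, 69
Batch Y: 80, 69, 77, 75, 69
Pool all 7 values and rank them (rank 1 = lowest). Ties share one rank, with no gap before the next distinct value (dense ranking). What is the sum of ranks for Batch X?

Sorted (ascending): 69, 69, 69, 71, 75, 77, 80
The 3 values of 69 share dense rank 1.
Remaining distinct values take the next consecutive integers.
Batch X values → pooled ranks: 71→2, 69→1
Rank sum = 2 + 1 = 3

3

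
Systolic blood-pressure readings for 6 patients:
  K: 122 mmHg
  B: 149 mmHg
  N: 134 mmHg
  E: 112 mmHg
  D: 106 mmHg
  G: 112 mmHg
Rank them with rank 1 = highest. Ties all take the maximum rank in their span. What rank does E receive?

5

Sorted (descending): 149, 134, 122, 112, 112, 106
The 2 values of 112 occupy positions 4–5 → each gets rank 5.
E has value 112 mmHg → rank 5.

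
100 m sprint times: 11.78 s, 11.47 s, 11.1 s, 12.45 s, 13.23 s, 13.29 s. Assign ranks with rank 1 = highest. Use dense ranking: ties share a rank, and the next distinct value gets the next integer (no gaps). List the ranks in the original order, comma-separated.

4, 5, 6, 3, 2, 1

Sorted (descending): 13.29, 13.23, 12.45, 11.78, 11.47, 11.1
No ties — each value takes its position as its rank.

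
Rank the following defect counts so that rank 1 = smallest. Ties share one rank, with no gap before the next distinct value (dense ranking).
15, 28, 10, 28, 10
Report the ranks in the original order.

2, 3, 1, 3, 1

Sorted (ascending): 10, 10, 15, 28, 28
The 2 values of 10 share dense rank 1.
The 2 values of 28 share dense rank 3.
Remaining distinct values take the next consecutive integers.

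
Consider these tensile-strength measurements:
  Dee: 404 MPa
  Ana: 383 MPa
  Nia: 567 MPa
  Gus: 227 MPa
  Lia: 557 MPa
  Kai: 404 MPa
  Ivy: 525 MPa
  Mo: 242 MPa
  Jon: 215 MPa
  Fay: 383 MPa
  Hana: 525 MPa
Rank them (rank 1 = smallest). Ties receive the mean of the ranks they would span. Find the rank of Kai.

6.5

Sorted (ascending): 215, 227, 242, 383, 383, 404, 404, 525, 525, 557, 567
The 2 values of 383 occupy positions 4–5 → average rank (4+5)/2 = 4.5.
The 2 values of 404 occupy positions 6–7 → average rank (6+7)/2 = 6.5.
The 2 values of 525 occupy positions 8–9 → average rank (8+9)/2 = 8.5.
Kai has value 404 MPa → rank 6.5.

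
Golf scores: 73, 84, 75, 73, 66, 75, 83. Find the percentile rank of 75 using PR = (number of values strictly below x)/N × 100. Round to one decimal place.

N = 7.
Strictly below 75: 3. Equal to 75: 2.
PR = 3/7 × 100 = 42.9

42.9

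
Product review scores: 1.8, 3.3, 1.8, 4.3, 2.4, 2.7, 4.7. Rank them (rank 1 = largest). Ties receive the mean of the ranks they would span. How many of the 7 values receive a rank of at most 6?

5

Sorted (descending): 4.7, 4.3, 3.3, 2.7, 2.4, 1.8, 1.8
The 2 values of 1.8 occupy positions 6–7 → average rank (6+7)/2 = 6.5.
Ranks ≤ 6: {1, 2, 3, 4, 5} → 5 values.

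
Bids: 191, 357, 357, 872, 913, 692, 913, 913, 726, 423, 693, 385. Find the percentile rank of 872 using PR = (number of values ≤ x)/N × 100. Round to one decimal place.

N = 12.
Strictly below 872: 8. Equal to 872: 1.
PR = 9/12 × 100 = 75.0

75.0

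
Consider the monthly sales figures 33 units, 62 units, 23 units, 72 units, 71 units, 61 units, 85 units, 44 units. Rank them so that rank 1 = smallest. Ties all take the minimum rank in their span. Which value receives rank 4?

61

Sorted (ascending): 23, 33, 44, 61, 62, 71, 72, 85
No ties — each value takes its position as its rank.
Rank 4 → value 61.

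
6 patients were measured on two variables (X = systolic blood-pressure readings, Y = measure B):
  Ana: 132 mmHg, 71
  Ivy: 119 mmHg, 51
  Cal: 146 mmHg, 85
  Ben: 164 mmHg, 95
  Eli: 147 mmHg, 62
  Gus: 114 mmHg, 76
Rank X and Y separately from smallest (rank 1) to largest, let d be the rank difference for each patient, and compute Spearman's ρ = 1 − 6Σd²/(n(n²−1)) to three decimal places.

Ranks of variable 1: 3, 2, 4, 6, 5, 1
Ranks of variable 2: 3, 1, 5, 6, 2, 4
d = r₁ − r₂: 0, 1, -1, 0, 3, -3
d²: 0, 1, 1, 0, 9, 9; Σd² = 20
ρ = 1 − 6·20/(6·35) = 1 − 120/210 = 0.429

0.429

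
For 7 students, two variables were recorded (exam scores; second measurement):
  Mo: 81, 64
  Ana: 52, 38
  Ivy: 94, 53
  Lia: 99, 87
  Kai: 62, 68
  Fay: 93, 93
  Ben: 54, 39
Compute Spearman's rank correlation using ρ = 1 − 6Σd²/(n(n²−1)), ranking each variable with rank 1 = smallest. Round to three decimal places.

0.679

Ranks of variable 1: 4, 1, 6, 7, 3, 5, 2
Ranks of variable 2: 4, 1, 3, 6, 5, 7, 2
d = r₁ − r₂: 0, 0, 3, 1, -2, -2, 0
d²: 0, 0, 9, 1, 4, 4, 0; Σd² = 18
ρ = 1 − 6·18/(7·48) = 1 − 108/336 = 0.679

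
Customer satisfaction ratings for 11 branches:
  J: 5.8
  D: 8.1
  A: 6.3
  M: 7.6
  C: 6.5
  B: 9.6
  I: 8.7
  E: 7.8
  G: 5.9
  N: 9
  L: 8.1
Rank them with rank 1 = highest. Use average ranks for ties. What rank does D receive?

Sorted (descending): 9.6, 9, 8.7, 8.1, 8.1, 7.8, 7.6, 6.5, 6.3, 5.9, 5.8
The 2 values of 8.1 occupy positions 4–5 → average rank (4+5)/2 = 4.5.
D has value 8.1 → rank 4.5.

4.5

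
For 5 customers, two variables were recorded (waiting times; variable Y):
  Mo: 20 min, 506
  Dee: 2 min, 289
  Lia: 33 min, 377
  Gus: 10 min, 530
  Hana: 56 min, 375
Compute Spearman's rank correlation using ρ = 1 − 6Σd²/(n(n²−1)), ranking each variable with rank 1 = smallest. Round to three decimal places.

0.000

Ranks of variable 1: 3, 1, 4, 2, 5
Ranks of variable 2: 4, 1, 3, 5, 2
d = r₁ − r₂: -1, 0, 1, -3, 3
d²: 1, 0, 1, 9, 9; Σd² = 20
ρ = 1 − 6·20/(5·24) = 1 − 120/120 = 0.000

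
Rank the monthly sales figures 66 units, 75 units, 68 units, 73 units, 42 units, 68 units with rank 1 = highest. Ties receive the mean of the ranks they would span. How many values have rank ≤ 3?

Sorted (descending): 75, 73, 68, 68, 66, 42
The 2 values of 68 occupy positions 3–4 → average rank (3+4)/2 = 3.5.
Ranks ≤ 3: {1, 2} → 2 values.

2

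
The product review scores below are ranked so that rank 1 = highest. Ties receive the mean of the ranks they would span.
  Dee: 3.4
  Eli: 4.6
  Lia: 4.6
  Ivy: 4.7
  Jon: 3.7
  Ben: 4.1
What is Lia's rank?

2.5

Sorted (descending): 4.7, 4.6, 4.6, 4.1, 3.7, 3.4
The 2 values of 4.6 occupy positions 2–3 → average rank (2+3)/2 = 2.5.
Lia has value 4.6 → rank 2.5.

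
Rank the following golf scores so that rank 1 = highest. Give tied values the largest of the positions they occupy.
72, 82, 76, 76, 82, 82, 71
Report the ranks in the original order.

6, 3, 5, 5, 3, 3, 7

Sorted (descending): 82, 82, 82, 76, 76, 72, 71
The 3 values of 82 occupy positions 1–3 → each gets rank 3.
The 2 values of 76 occupy positions 4–5 → each gets rank 5.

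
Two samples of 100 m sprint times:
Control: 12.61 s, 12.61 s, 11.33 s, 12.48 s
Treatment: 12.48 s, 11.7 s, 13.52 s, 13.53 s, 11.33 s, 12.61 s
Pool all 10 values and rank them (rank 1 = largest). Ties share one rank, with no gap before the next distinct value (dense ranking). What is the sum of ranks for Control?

16

Sorted (descending): 13.53, 13.52, 12.61, 12.61, 12.61, 12.48, 12.48, 11.7, 11.33, 11.33
The 3 values of 12.61 share dense rank 3.
The 2 values of 12.48 share dense rank 4.
The 2 values of 11.33 share dense rank 6.
Remaining distinct values take the next consecutive integers.
Control values → pooled ranks: 12.61→3, 12.61→3, 11.33→6, 12.48→4
Rank sum = 3 + 3 + 6 + 4 = 16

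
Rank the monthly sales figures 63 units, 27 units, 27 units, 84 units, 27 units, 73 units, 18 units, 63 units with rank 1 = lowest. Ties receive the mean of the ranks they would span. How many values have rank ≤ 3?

Sorted (ascending): 18, 27, 27, 27, 63, 63, 73, 84
The 3 values of 27 occupy positions 2–4 → average rank 3.
The 2 values of 63 occupy positions 5–6 → average rank (5+6)/2 = 5.5.
Ranks ≤ 3: {1, 3, 3, 3} → 4 values.

4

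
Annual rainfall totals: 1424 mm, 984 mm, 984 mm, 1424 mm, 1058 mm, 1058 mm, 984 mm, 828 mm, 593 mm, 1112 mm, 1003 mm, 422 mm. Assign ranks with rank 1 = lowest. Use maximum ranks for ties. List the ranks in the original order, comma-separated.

Sorted (ascending): 422, 593, 828, 984, 984, 984, 1003, 1058, 1058, 1112, 1424, 1424
The 3 values of 984 occupy positions 4–6 → each gets rank 6.
The 2 values of 1058 occupy positions 8–9 → each gets rank 9.
The 2 values of 1424 occupy positions 11–12 → each gets rank 12.

12, 6, 6, 12, 9, 9, 6, 3, 2, 10, 7, 1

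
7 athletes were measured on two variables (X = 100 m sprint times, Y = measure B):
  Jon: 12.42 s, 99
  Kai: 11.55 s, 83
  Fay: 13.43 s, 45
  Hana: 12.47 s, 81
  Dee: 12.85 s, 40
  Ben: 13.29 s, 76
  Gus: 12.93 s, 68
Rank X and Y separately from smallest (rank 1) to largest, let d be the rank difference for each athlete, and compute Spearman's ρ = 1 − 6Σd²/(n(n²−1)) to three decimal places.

Ranks of variable 1: 2, 1, 7, 3, 4, 6, 5
Ranks of variable 2: 7, 6, 2, 5, 1, 4, 3
d = r₁ − r₂: -5, -5, 5, -2, 3, 2, 2
d²: 25, 25, 25, 4, 9, 4, 4; Σd² = 96
ρ = 1 − 6·96/(7·48) = 1 − 576/336 = -0.714

-0.714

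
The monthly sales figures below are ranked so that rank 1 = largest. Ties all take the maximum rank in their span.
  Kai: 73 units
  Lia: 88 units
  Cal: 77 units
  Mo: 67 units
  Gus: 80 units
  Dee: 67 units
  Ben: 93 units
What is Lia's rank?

Sorted (descending): 93, 88, 80, 77, 73, 67, 67
The 2 values of 67 occupy positions 6–7 → each gets rank 7.
Lia has value 88 units → rank 2.

2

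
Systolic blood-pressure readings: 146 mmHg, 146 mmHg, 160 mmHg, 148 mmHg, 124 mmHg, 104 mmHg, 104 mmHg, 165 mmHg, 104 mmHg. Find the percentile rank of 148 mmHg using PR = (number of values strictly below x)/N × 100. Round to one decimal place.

66.7

N = 9.
Strictly below 148: 6. Equal to 148: 1.
PR = 6/9 × 100 = 66.7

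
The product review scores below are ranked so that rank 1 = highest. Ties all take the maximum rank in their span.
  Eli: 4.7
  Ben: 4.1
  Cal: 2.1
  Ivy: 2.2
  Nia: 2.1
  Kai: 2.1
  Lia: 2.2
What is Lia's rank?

Sorted (descending): 4.7, 4.1, 2.2, 2.2, 2.1, 2.1, 2.1
The 2 values of 2.2 occupy positions 3–4 → each gets rank 4.
The 3 values of 2.1 occupy positions 5–7 → each gets rank 7.
Lia has value 2.2 → rank 4.

4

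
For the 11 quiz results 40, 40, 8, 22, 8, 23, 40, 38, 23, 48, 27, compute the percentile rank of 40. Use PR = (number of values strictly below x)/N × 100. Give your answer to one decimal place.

N = 11.
Strictly below 40: 7. Equal to 40: 3.
PR = 7/11 × 100 = 63.6

63.6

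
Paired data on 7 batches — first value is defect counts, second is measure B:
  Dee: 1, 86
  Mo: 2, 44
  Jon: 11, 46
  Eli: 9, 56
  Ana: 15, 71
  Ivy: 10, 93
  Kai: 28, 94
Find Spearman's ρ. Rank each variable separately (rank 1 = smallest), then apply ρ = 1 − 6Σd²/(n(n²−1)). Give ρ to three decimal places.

Ranks of variable 1: 1, 2, 5, 3, 6, 4, 7
Ranks of variable 2: 5, 1, 2, 3, 4, 6, 7
d = r₁ − r₂: -4, 1, 3, 0, 2, -2, 0
d²: 16, 1, 9, 0, 4, 4, 0; Σd² = 34
ρ = 1 − 6·34/(7·48) = 1 − 204/336 = 0.393

0.393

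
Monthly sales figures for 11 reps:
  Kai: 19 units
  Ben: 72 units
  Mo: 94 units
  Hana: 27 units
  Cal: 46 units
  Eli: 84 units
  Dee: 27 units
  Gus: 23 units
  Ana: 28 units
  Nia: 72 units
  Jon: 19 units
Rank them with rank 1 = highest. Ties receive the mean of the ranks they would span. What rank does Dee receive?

Sorted (descending): 94, 84, 72, 72, 46, 28, 27, 27, 23, 19, 19
The 2 values of 72 occupy positions 3–4 → average rank (3+4)/2 = 3.5.
The 2 values of 27 occupy positions 7–8 → average rank (7+8)/2 = 7.5.
The 2 values of 19 occupy positions 10–11 → average rank (10+11)/2 = 10.5.
Dee has value 27 units → rank 7.5.

7.5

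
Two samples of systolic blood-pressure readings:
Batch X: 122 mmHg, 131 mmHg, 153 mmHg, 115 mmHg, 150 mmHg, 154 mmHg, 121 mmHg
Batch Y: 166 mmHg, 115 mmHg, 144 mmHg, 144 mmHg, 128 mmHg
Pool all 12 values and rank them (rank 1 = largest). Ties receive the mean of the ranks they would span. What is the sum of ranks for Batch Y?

31.5

Sorted (descending): 166, 154, 153, 150, 144, 144, 131, 128, 122, 121, 115, 115
The 2 values of 144 occupy positions 5–6 → average rank (5+6)/2 = 5.5.
The 2 values of 115 occupy positions 11–12 → average rank (11+12)/2 = 11.5.
Batch Y values → pooled ranks: 166→1, 115→11.5, 144→5.5, 144→5.5, 128→8
Rank sum = 1 + 11.5 + 5.5 + 5.5 + 8 = 31.5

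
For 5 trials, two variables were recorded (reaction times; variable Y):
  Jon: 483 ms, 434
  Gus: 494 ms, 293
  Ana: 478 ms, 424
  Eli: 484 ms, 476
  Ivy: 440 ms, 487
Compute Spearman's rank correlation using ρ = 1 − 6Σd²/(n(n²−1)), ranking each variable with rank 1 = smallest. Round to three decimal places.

-0.600

Ranks of variable 1: 3, 5, 2, 4, 1
Ranks of variable 2: 3, 1, 2, 4, 5
d = r₁ − r₂: 0, 4, 0, 0, -4
d²: 0, 16, 0, 0, 16; Σd² = 32
ρ = 1 − 6·32/(5·24) = 1 − 192/120 = -0.600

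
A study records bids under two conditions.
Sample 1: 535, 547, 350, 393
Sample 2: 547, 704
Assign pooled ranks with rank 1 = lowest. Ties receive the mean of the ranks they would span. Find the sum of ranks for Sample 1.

10.5

Sorted (ascending): 350, 393, 535, 547, 547, 704
The 2 values of 547 occupy positions 4–5 → average rank (4+5)/2 = 4.5.
Sample 1 values → pooled ranks: 535→3, 547→4.5, 350→1, 393→2
Rank sum = 3 + 4.5 + 1 + 2 = 10.5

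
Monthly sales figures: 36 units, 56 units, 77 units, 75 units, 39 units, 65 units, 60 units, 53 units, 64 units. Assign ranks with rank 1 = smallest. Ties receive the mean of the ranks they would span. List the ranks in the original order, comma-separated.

Sorted (ascending): 36, 39, 53, 56, 60, 64, 65, 75, 77
No ties — each value takes its position as its rank.

1, 4, 9, 8, 2, 7, 5, 3, 6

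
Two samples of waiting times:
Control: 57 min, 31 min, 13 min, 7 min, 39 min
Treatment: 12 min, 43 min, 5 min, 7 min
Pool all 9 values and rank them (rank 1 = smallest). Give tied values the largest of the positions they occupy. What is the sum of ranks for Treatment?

Sorted (ascending): 5, 7, 7, 12, 13, 31, 39, 43, 57
The 2 values of 7 occupy positions 2–3 → each gets rank 3.
Treatment values → pooled ranks: 12→4, 43→8, 5→1, 7→3
Rank sum = 4 + 8 + 1 + 3 = 16

16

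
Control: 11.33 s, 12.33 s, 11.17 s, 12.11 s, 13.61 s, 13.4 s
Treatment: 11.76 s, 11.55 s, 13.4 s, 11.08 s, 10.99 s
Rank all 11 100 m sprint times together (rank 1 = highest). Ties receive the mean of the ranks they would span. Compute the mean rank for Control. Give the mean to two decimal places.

Sorted (descending): 13.61, 13.4, 13.4, 12.33, 12.11, 11.76, 11.55, 11.33, 11.17, 11.08, 10.99
The 2 values of 13.4 occupy positions 2–3 → average rank (2+3)/2 = 2.5.
Control values → pooled ranks: 11.33→8, 12.33→4, 11.17→9, 12.11→5, 13.61→1, 13.4→2.5
Mean rank = (8 + 4 + 9 + 5 + 1 + 2.5) / 6 = 4.92

4.92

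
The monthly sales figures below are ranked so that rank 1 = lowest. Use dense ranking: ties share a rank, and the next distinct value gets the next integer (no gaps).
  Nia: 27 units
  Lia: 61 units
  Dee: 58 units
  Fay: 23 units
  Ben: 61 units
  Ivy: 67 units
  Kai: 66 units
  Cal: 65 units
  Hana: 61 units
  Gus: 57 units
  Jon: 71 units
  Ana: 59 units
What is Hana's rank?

Sorted (ascending): 23, 27, 57, 58, 59, 61, 61, 61, 65, 66, 67, 71
The 3 values of 61 share dense rank 6.
Remaining distinct values take the next consecutive integers.
Hana has value 61 units → rank 6.

6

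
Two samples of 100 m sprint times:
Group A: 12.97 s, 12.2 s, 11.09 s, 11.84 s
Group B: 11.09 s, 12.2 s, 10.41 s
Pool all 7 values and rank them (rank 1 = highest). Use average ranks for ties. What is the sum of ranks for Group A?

Sorted (descending): 12.97, 12.2, 12.2, 11.84, 11.09, 11.09, 10.41
The 2 values of 12.2 occupy positions 2–3 → average rank (2+3)/2 = 2.5.
The 2 values of 11.09 occupy positions 5–6 → average rank (5+6)/2 = 5.5.
Group A values → pooled ranks: 12.97→1, 12.2→2.5, 11.09→5.5, 11.84→4
Rank sum = 1 + 2.5 + 5.5 + 4 = 13

13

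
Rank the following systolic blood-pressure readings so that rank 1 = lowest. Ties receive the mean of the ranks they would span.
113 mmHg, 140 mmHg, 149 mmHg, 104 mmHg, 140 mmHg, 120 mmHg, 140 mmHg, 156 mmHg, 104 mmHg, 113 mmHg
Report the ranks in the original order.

3.5, 7, 9, 1.5, 7, 5, 7, 10, 1.5, 3.5

Sorted (ascending): 104, 104, 113, 113, 120, 140, 140, 140, 149, 156
The 2 values of 104 occupy positions 1–2 → average rank (1+2)/2 = 1.5.
The 2 values of 113 occupy positions 3–4 → average rank (3+4)/2 = 3.5.
The 3 values of 140 occupy positions 6–8 → average rank 7.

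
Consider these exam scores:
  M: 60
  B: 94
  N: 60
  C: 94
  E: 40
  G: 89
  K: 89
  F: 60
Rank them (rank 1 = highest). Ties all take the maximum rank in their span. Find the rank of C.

2

Sorted (descending): 94, 94, 89, 89, 60, 60, 60, 40
The 2 values of 94 occupy positions 1–2 → each gets rank 2.
The 2 values of 89 occupy positions 3–4 → each gets rank 4.
The 3 values of 60 occupy positions 5–7 → each gets rank 7.
C has value 94 → rank 2.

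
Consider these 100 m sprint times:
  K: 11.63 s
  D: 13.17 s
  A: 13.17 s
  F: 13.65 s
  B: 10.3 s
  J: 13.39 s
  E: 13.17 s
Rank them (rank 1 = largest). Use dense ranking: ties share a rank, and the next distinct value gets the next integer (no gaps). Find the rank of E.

3

Sorted (descending): 13.65, 13.39, 13.17, 13.17, 13.17, 11.63, 10.3
The 3 values of 13.17 share dense rank 3.
Remaining distinct values take the next consecutive integers.
E has value 13.17 s → rank 3.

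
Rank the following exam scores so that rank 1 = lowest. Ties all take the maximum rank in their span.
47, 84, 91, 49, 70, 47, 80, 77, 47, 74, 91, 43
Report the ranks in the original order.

Sorted (ascending): 43, 47, 47, 47, 49, 70, 74, 77, 80, 84, 91, 91
The 3 values of 47 occupy positions 2–4 → each gets rank 4.
The 2 values of 91 occupy positions 11–12 → each gets rank 12.

4, 10, 12, 5, 6, 4, 9, 8, 4, 7, 12, 1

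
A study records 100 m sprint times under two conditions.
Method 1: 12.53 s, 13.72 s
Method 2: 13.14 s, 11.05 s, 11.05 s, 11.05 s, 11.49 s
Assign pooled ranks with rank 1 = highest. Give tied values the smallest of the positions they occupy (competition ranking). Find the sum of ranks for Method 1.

4

Sorted (descending): 13.72, 13.14, 12.53, 11.49, 11.05, 11.05, 11.05
The 3 values of 11.05 occupy positions 5–7 → each gets rank 5.
Method 1 values → pooled ranks: 12.53→3, 13.72→1
Rank sum = 3 + 1 = 4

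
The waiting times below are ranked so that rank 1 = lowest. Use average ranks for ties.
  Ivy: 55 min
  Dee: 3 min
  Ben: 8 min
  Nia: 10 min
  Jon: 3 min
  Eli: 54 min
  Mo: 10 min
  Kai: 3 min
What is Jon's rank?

2

Sorted (ascending): 3, 3, 3, 8, 10, 10, 54, 55
The 3 values of 3 occupy positions 1–3 → average rank 2.
The 2 values of 10 occupy positions 5–6 → average rank (5+6)/2 = 5.5.
Jon has value 3 min → rank 2.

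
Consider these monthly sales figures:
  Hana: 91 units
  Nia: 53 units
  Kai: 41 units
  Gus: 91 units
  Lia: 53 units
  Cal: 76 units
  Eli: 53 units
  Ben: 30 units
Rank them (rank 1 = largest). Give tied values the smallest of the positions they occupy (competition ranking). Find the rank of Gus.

Sorted (descending): 91, 91, 76, 53, 53, 53, 41, 30
The 2 values of 91 occupy positions 1–2 → each gets rank 1.
The 3 values of 53 occupy positions 4–6 → each gets rank 4.
Gus has value 91 units → rank 1.

1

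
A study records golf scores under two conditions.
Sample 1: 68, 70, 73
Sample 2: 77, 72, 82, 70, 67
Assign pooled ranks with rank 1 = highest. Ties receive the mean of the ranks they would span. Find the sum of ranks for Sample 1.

15.5

Sorted (descending): 82, 77, 73, 72, 70, 70, 68, 67
The 2 values of 70 occupy positions 5–6 → average rank (5+6)/2 = 5.5.
Sample 1 values → pooled ranks: 68→7, 70→5.5, 73→3
Rank sum = 7 + 5.5 + 3 = 15.5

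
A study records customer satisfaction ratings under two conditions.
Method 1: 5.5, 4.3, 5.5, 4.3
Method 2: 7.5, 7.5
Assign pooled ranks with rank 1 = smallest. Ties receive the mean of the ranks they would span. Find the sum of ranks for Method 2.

11

Sorted (ascending): 4.3, 4.3, 5.5, 5.5, 7.5, 7.5
The 2 values of 4.3 occupy positions 1–2 → average rank (1+2)/2 = 1.5.
The 2 values of 5.5 occupy positions 3–4 → average rank (3+4)/2 = 3.5.
The 2 values of 7.5 occupy positions 5–6 → average rank (5+6)/2 = 5.5.
Method 2 values → pooled ranks: 7.5→5.5, 7.5→5.5
Rank sum = 5.5 + 5.5 = 11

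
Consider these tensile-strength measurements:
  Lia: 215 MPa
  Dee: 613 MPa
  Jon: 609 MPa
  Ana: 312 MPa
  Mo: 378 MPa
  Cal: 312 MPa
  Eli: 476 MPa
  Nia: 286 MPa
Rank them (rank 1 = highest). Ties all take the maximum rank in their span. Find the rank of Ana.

6

Sorted (descending): 613, 609, 476, 378, 312, 312, 286, 215
The 2 values of 312 occupy positions 5–6 → each gets rank 6.
Ana has value 312 MPa → rank 6.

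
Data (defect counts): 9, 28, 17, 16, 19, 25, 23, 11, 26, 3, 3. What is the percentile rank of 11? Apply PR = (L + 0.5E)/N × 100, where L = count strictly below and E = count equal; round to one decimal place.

N = 11.
Strictly below 11: 3. Equal to 11: 1.
PR = (3 + 0.5·1)/11 × 100 = 31.8

31.8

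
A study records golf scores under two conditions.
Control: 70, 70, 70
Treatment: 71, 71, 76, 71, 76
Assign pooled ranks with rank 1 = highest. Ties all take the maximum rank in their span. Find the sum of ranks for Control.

24

Sorted (descending): 76, 76, 71, 71, 71, 70, 70, 70
The 2 values of 76 occupy positions 1–2 → each gets rank 2.
The 3 values of 71 occupy positions 3–5 → each gets rank 5.
The 3 values of 70 occupy positions 6–8 → each gets rank 8.
Control values → pooled ranks: 70→8, 70→8, 70→8
Rank sum = 8 + 8 + 8 = 24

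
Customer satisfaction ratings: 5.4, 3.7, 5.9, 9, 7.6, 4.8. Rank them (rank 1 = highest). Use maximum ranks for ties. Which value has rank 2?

7.6

Sorted (descending): 9, 7.6, 5.9, 5.4, 4.8, 3.7
No ties — each value takes its position as its rank.
Rank 2 → value 7.6.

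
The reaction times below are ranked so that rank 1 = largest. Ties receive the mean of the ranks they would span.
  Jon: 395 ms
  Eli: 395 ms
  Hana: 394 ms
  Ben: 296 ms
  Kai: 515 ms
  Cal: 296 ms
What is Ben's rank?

Sorted (descending): 515, 395, 395, 394, 296, 296
The 2 values of 395 occupy positions 2–3 → average rank (2+3)/2 = 2.5.
The 2 values of 296 occupy positions 5–6 → average rank (5+6)/2 = 5.5.
Ben has value 296 ms → rank 5.5.

5.5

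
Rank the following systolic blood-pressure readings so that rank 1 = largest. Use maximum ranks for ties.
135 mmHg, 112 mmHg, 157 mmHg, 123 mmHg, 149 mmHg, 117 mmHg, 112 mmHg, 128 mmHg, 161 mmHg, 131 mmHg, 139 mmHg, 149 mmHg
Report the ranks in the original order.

Sorted (descending): 161, 157, 149, 149, 139, 135, 131, 128, 123, 117, 112, 112
The 2 values of 149 occupy positions 3–4 → each gets rank 4.
The 2 values of 112 occupy positions 11–12 → each gets rank 12.

6, 12, 2, 9, 4, 10, 12, 8, 1, 7, 5, 4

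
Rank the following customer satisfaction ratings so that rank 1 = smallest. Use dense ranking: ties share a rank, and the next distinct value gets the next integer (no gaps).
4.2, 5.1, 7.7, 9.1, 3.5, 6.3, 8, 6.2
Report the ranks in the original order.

2, 3, 6, 8, 1, 5, 7, 4

Sorted (ascending): 3.5, 4.2, 5.1, 6.2, 6.3, 7.7, 8, 9.1
No ties — each value takes its position as its rank.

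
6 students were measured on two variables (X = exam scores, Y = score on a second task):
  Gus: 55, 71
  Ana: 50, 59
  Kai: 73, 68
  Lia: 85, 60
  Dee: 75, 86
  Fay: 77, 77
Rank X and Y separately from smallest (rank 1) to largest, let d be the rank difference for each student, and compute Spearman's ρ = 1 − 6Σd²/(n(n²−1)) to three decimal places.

0.314

Ranks of variable 1: 2, 1, 3, 6, 4, 5
Ranks of variable 2: 4, 1, 3, 2, 6, 5
d = r₁ − r₂: -2, 0, 0, 4, -2, 0
d²: 4, 0, 0, 16, 4, 0; Σd² = 24
ρ = 1 − 6·24/(6·35) = 1 − 144/210 = 0.314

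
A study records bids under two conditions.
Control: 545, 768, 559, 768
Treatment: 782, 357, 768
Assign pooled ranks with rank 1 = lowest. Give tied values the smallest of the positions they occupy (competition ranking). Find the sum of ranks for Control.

Sorted (ascending): 357, 545, 559, 768, 768, 768, 782
The 3 values of 768 occupy positions 4–6 → each gets rank 4.
Control values → pooled ranks: 545→2, 768→4, 559→3, 768→4
Rank sum = 2 + 4 + 3 + 4 = 13

13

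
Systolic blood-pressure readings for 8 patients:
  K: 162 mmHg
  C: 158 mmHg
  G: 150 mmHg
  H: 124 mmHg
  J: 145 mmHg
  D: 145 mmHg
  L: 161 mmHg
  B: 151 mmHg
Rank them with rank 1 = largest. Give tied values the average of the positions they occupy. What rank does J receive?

6.5

Sorted (descending): 162, 161, 158, 151, 150, 145, 145, 124
The 2 values of 145 occupy positions 6–7 → average rank (6+7)/2 = 6.5.
J has value 145 mmHg → rank 6.5.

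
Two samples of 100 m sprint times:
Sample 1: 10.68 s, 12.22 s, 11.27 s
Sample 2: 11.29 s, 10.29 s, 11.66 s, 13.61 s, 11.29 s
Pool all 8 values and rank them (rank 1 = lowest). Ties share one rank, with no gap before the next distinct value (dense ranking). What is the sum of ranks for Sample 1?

Sorted (ascending): 10.29, 10.68, 11.27, 11.29, 11.29, 11.66, 12.22, 13.61
The 2 values of 11.29 share dense rank 4.
Remaining distinct values take the next consecutive integers.
Sample 1 values → pooled ranks: 10.68→2, 12.22→6, 11.27→3
Rank sum = 2 + 6 + 3 = 11

11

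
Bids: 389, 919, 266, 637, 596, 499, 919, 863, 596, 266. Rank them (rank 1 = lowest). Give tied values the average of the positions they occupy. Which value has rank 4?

Sorted (ascending): 266, 266, 389, 499, 596, 596, 637, 863, 919, 919
The 2 values of 266 occupy positions 1–2 → average rank (1+2)/2 = 1.5.
The 2 values of 596 occupy positions 5–6 → average rank (5+6)/2 = 5.5.
The 2 values of 919 occupy positions 9–10 → average rank (9+10)/2 = 9.5.
Rank 4 → value 499.

499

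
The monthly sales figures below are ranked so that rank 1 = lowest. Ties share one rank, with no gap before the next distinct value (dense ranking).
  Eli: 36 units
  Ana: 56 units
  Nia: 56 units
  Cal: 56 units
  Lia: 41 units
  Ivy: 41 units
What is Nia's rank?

Sorted (ascending): 36, 41, 41, 56, 56, 56
The 2 values of 41 share dense rank 2.
The 3 values of 56 share dense rank 3.
Remaining distinct values take the next consecutive integers.
Nia has value 56 units → rank 3.

3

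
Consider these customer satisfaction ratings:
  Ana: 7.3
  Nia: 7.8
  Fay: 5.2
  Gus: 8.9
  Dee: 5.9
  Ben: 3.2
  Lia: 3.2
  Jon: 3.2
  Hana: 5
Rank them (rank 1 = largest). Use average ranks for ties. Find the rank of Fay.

5

Sorted (descending): 8.9, 7.8, 7.3, 5.9, 5.2, 5, 3.2, 3.2, 3.2
The 3 values of 3.2 occupy positions 7–9 → average rank 8.
Fay has value 5.2 → rank 5.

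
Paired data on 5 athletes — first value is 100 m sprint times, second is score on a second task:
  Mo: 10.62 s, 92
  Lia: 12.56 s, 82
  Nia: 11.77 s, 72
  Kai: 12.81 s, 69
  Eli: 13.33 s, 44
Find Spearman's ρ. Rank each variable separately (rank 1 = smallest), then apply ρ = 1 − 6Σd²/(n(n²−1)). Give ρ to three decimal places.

-0.900

Ranks of variable 1: 1, 3, 2, 4, 5
Ranks of variable 2: 5, 4, 3, 2, 1
d = r₁ − r₂: -4, -1, -1, 2, 4
d²: 16, 1, 1, 4, 16; Σd² = 38
ρ = 1 − 6·38/(5·24) = 1 − 228/120 = -0.900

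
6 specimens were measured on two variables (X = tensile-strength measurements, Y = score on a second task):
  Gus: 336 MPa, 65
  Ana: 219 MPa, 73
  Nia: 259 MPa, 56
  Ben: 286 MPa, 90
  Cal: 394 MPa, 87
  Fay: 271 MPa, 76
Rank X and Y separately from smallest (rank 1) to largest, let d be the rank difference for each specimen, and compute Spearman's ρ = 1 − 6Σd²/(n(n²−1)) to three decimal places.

0.429

Ranks of variable 1: 5, 1, 2, 4, 6, 3
Ranks of variable 2: 2, 3, 1, 6, 5, 4
d = r₁ − r₂: 3, -2, 1, -2, 1, -1
d²: 9, 4, 1, 4, 1, 1; Σd² = 20
ρ = 1 − 6·20/(6·35) = 1 − 120/210 = 0.429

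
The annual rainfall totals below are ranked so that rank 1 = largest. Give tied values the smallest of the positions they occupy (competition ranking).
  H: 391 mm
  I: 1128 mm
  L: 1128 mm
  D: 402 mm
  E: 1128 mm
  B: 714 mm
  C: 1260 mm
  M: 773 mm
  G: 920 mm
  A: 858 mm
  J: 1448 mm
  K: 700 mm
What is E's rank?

Sorted (descending): 1448, 1260, 1128, 1128, 1128, 920, 858, 773, 714, 700, 402, 391
The 3 values of 1128 occupy positions 3–5 → each gets rank 3.
E has value 1128 mm → rank 3.

3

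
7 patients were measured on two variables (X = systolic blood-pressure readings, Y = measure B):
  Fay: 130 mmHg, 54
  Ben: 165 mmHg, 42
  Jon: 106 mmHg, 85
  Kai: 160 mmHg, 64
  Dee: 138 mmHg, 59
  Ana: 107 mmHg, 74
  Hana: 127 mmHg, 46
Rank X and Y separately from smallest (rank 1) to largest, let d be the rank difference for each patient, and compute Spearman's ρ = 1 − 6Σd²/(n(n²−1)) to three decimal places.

Ranks of variable 1: 4, 7, 1, 6, 5, 2, 3
Ranks of variable 2: 3, 1, 7, 5, 4, 6, 2
d = r₁ − r₂: 1, 6, -6, 1, 1, -4, 1
d²: 1, 36, 36, 1, 1, 16, 1; Σd² = 92
ρ = 1 − 6·92/(7·48) = 1 − 552/336 = -0.643

-0.643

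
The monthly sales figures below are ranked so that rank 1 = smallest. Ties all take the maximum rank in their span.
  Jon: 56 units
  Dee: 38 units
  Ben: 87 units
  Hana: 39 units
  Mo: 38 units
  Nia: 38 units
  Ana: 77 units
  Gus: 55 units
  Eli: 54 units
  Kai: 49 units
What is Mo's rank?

3

Sorted (ascending): 38, 38, 38, 39, 49, 54, 55, 56, 77, 87
The 3 values of 38 occupy positions 1–3 → each gets rank 3.
Mo has value 38 units → rank 3.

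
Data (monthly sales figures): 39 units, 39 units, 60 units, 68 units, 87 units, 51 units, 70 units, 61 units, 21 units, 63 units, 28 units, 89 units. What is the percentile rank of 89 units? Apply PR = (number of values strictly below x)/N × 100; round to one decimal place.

91.7

N = 12.
Strictly below 89: 11. Equal to 89: 1.
PR = 11/12 × 100 = 91.7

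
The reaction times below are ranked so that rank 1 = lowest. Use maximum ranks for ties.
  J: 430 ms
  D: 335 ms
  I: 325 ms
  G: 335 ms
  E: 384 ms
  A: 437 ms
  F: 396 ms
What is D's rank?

3

Sorted (ascending): 325, 335, 335, 384, 396, 430, 437
The 2 values of 335 occupy positions 2–3 → each gets rank 3.
D has value 335 ms → rank 3.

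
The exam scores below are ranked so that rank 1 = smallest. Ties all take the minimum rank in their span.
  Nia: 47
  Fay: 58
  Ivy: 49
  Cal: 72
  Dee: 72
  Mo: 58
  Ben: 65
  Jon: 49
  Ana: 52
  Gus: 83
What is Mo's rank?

5

Sorted (ascending): 47, 49, 49, 52, 58, 58, 65, 72, 72, 83
The 2 values of 49 occupy positions 2–3 → each gets rank 2.
The 2 values of 58 occupy positions 5–6 → each gets rank 5.
The 2 values of 72 occupy positions 8–9 → each gets rank 8.
Mo has value 58 → rank 5.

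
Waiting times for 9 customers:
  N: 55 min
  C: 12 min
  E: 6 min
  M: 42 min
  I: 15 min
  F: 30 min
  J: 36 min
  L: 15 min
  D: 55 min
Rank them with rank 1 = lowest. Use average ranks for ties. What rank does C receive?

Sorted (ascending): 6, 12, 15, 15, 30, 36, 42, 55, 55
The 2 values of 15 occupy positions 3–4 → average rank (3+4)/2 = 3.5.
The 2 values of 55 occupy positions 8–9 → average rank (8+9)/2 = 8.5.
C has value 12 min → rank 2.

2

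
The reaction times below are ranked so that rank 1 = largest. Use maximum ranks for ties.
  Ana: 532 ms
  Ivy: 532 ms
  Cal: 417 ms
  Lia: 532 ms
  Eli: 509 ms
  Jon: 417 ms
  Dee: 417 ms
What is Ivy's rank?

3

Sorted (descending): 532, 532, 532, 509, 417, 417, 417
The 3 values of 532 occupy positions 1–3 → each gets rank 3.
The 3 values of 417 occupy positions 5–7 → each gets rank 7.
Ivy has value 532 ms → rank 3.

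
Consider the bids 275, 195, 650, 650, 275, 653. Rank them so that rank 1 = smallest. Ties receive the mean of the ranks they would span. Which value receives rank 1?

Sorted (ascending): 195, 275, 275, 650, 650, 653
The 2 values of 275 occupy positions 2–3 → average rank (2+3)/2 = 2.5.
The 2 values of 650 occupy positions 4–5 → average rank (4+5)/2 = 4.5.
Rank 1 → value 195.

195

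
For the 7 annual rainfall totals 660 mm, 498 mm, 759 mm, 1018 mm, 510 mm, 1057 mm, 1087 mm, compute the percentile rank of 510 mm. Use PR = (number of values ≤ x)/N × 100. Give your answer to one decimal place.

28.6

N = 7.
Strictly below 510: 1. Equal to 510: 1.
PR = 2/7 × 100 = 28.6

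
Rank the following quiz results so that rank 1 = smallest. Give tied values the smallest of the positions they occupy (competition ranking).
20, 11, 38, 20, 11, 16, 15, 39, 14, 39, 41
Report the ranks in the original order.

Sorted (ascending): 11, 11, 14, 15, 16, 20, 20, 38, 39, 39, 41
The 2 values of 11 occupy positions 1–2 → each gets rank 1.
The 2 values of 20 occupy positions 6–7 → each gets rank 6.
The 2 values of 39 occupy positions 9–10 → each gets rank 9.

6, 1, 8, 6, 1, 5, 4, 9, 3, 9, 11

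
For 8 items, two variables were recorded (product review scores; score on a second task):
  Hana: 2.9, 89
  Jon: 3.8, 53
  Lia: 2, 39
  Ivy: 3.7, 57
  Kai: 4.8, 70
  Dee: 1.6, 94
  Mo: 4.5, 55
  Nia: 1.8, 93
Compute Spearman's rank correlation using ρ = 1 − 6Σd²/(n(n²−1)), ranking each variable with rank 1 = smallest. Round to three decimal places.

-0.476

Ranks of variable 1: 4, 6, 3, 5, 8, 1, 7, 2
Ranks of variable 2: 6, 2, 1, 4, 5, 8, 3, 7
d = r₁ − r₂: -2, 4, 2, 1, 3, -7, 4, -5
d²: 4, 16, 4, 1, 9, 49, 16, 25; Σd² = 124
ρ = 1 − 6·124/(8·63) = 1 − 744/504 = -0.476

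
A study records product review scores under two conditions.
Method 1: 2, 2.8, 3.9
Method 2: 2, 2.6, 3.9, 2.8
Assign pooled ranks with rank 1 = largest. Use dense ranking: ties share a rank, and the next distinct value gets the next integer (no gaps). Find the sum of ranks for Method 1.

Sorted (descending): 3.9, 3.9, 2.8, 2.8, 2.6, 2, 2
The 2 values of 3.9 share dense rank 1.
The 2 values of 2.8 share dense rank 2.
The 2 values of 2 share dense rank 4.
Remaining distinct values take the next consecutive integers.
Method 1 values → pooled ranks: 2→4, 2.8→2, 3.9→1
Rank sum = 4 + 2 + 1 = 7

7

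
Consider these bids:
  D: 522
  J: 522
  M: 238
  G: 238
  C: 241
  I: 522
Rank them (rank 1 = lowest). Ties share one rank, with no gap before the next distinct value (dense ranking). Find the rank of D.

Sorted (ascending): 238, 238, 241, 522, 522, 522
The 2 values of 238 share dense rank 1.
The 3 values of 522 share dense rank 3.
Remaining distinct values take the next consecutive integers.
D has value 522 → rank 3.

3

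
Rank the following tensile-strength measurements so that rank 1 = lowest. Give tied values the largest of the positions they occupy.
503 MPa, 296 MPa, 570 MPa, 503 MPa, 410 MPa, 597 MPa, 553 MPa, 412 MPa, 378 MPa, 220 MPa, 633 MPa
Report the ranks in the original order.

7, 2, 9, 7, 4, 10, 8, 5, 3, 1, 11

Sorted (ascending): 220, 296, 378, 410, 412, 503, 503, 553, 570, 597, 633
The 2 values of 503 occupy positions 6–7 → each gets rank 7.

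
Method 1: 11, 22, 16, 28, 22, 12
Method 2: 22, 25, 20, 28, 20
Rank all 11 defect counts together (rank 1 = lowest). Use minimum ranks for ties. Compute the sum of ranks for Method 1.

Sorted (ascending): 11, 12, 16, 20, 20, 22, 22, 22, 25, 28, 28
The 2 values of 20 occupy positions 4–5 → each gets rank 4.
The 3 values of 22 occupy positions 6–8 → each gets rank 6.
The 2 values of 28 occupy positions 10–11 → each gets rank 10.
Method 1 values → pooled ranks: 11→1, 22→6, 16→3, 28→10, 22→6, 12→2
Rank sum = 1 + 6 + 3 + 10 + 6 + 2 = 28

28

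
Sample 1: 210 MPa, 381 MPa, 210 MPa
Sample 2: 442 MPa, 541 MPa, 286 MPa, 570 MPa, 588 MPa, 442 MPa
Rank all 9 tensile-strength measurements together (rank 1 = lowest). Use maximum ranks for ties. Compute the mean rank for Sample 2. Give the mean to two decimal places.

Sorted (ascending): 210, 210, 286, 381, 442, 442, 541, 570, 588
The 2 values of 210 occupy positions 1–2 → each gets rank 2.
The 2 values of 442 occupy positions 5–6 → each gets rank 6.
Sample 2 values → pooled ranks: 442→6, 541→7, 286→3, 570→8, 588→9, 442→6
Mean rank = (6 + 7 + 3 + 8 + 9 + 6) / 6 = 6.50

6.50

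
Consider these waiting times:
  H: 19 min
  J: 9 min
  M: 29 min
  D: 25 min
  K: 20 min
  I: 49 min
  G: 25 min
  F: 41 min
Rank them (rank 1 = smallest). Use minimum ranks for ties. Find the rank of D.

Sorted (ascending): 9, 19, 20, 25, 25, 29, 41, 49
The 2 values of 25 occupy positions 4–5 → each gets rank 4.
D has value 25 min → rank 4.

4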